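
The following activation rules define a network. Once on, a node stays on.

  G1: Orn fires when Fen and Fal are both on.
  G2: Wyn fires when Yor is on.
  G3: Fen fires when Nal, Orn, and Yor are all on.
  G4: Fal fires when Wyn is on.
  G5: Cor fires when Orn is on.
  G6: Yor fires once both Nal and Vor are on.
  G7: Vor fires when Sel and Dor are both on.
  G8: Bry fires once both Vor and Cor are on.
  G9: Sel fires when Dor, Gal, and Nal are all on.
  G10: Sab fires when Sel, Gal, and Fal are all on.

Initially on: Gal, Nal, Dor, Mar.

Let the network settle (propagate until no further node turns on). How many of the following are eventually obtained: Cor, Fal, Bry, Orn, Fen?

Dor, Gal, and Nal are on, so Sel fires (G9).
Sel and Dor are on, so Vor fires (G7).
G6: Nal and Vor on → Yor on.
G2: Yor on → Wyn on.
G4: Wyn on → Fal on.
Cor would need Orn (G5), but Orn never turns on.
Fal: reached.
Bry would need Vor and Cor (G8), but Cor never turns on.
Orn would need Fen and Fal (G1), but Fen never turns on.
Fen would need Nal, Orn, and Yor (G3), but Orn never turns on.
Reached: Fal — 1 of the 5.

1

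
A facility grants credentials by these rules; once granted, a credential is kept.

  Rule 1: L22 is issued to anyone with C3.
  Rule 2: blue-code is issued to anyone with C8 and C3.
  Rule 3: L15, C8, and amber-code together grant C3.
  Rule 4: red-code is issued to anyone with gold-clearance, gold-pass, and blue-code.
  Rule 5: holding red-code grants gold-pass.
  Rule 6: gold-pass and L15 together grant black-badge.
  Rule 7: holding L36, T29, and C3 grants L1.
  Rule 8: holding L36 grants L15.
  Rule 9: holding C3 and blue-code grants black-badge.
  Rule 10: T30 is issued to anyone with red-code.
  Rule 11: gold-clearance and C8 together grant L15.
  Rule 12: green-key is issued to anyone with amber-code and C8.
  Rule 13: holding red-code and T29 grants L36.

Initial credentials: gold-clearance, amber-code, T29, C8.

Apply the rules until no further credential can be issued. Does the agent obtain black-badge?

Holding gold-clearance and C8 grants L15 (Rule 11).
Holding L15, C8, and amber-code grants C3 (Rule 3).
Holding C8 and C3 grants blue-code (Rule 2).
Holding C3 and blue-code grants black-badge (Rule 9).

Yes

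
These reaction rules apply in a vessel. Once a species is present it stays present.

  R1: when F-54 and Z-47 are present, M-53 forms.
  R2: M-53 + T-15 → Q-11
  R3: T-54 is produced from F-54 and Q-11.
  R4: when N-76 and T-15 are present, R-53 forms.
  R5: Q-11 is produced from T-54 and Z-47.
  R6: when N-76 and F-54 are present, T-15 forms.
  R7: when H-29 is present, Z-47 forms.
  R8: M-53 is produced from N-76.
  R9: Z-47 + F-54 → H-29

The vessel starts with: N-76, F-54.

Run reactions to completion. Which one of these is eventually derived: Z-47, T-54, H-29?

T-54

N-76 and F-54 present → T-15 forms (R6).
N-76 present → M-53 forms (R8).
M-53 and T-15 present → Q-11 forms (R2).
F-54 and Q-11 present → T-54 forms (R3).
Z-47 would need H-29 (R7), but H-29 never forms. H-29 would need Z-47 and F-54 (R9), but Z-47 never forms.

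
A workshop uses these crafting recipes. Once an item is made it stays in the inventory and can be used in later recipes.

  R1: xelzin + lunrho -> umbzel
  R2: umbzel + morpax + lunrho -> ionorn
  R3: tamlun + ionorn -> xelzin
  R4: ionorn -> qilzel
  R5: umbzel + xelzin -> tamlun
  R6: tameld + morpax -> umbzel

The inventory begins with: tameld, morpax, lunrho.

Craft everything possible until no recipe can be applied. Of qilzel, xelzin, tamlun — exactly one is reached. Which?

Using R6, tameld and morpax make umbzel.
umbzel + morpax + lunrho -> ionorn (R2).
ionorn -> qilzel (R4).
xelzin would need tamlun and ionorn (R3), but tamlun is never obtained. tamlun would need umbzel and xelzin (R5), but xelzin is never obtained.

qilzel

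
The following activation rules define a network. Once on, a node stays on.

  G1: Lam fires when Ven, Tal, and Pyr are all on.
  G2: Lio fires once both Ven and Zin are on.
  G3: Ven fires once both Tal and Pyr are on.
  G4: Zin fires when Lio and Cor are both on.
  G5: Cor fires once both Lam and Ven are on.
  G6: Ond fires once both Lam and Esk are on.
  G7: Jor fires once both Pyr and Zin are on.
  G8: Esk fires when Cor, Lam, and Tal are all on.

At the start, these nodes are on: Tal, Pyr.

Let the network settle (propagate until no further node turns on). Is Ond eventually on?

G3: Tal and Pyr on → Ven on.
Ven, Tal, and Pyr are on, so Lam fires (G1).
G5: Lam and Ven on → Cor on.
G8: Cor, Lam, and Tal on → Esk on.
G6: Lam and Esk on → Ond on.

Yes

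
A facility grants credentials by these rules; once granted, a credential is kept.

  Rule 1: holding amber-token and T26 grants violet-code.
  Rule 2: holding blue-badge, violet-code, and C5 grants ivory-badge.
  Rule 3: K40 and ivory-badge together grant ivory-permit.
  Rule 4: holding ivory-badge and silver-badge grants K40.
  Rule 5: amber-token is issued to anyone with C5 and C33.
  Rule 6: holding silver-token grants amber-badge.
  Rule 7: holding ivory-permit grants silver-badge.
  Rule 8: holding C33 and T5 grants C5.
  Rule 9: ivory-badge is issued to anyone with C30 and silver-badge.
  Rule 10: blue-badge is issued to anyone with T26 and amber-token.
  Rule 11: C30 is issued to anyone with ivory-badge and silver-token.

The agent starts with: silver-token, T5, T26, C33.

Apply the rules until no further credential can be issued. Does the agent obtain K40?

K40 would need ivory-badge and silver-badge (Rule 4), but silver-badge is never granted.

No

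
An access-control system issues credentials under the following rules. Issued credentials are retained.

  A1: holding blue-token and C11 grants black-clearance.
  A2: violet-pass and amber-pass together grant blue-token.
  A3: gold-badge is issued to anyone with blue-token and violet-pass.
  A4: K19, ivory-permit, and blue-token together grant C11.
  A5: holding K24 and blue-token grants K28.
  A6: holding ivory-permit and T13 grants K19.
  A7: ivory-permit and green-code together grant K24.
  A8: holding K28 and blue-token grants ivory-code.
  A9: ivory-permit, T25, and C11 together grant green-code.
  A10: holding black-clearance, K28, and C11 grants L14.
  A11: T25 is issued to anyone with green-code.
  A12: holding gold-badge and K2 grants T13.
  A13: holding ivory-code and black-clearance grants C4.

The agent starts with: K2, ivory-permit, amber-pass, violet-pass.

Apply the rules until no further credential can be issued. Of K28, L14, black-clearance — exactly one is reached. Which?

Holding violet-pass and amber-pass grants blue-token (A2).
Holding blue-token and violet-pass grants gold-badge (A3).
Holding gold-badge and K2 grants T13 (A12).
Holding ivory-permit and T13 grants K19 (A6).
Holding K19, ivory-permit, and blue-token grants C11 (A4).
Holding blue-token and C11 grants black-clearance (A1).
L14 would need black-clearance, K28, and C11 (A10), but K28 is never granted. K28 would need K24 and blue-token (A5), but K24 is never granted.

black-clearance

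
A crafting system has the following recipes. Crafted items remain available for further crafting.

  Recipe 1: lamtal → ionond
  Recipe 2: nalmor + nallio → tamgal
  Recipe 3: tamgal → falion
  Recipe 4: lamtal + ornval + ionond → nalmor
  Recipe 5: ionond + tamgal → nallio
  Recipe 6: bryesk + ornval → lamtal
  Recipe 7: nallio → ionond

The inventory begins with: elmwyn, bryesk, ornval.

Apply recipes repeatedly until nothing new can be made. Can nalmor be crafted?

Yes

Using Recipe 6, bryesk and ornval make lamtal.
Using Recipe 1, lamtal makes ionond.
lamtal + ornval + ionond → nalmor (Recipe 4).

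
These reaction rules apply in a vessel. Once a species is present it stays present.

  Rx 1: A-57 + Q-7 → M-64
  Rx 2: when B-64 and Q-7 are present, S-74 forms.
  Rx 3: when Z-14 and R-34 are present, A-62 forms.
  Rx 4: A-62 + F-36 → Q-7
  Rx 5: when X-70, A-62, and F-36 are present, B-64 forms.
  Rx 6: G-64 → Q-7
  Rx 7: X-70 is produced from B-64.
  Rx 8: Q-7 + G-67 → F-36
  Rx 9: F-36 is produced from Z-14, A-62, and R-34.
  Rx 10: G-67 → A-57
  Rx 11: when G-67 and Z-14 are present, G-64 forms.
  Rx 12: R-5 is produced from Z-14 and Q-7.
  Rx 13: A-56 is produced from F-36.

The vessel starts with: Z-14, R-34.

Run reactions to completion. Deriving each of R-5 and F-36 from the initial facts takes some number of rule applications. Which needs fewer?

F-36

F-36: Z-14 and R-34 present → A-62 forms (Rx 3). Z-14, A-62, and R-34 present → F-36 forms (Rx 9). [2 rule applications]
R-5: Z-14 and R-34 present → A-62 forms (Rx 3). Z-14, A-62, and R-34 present → F-36 forms (Rx 9). A-62 and F-36 present → Q-7 forms (Rx 4). Z-14 and Q-7 present → R-5 forms (Rx 12). [4 rule applications]
F-36 needs fewer.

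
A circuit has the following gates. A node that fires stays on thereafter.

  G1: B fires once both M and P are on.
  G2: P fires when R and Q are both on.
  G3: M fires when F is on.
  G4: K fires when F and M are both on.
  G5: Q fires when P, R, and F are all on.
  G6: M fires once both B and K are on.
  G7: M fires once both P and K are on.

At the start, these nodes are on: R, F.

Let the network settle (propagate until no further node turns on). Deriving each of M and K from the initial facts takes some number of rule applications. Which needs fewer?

M

M: F is on, so M fires (G3). [1 rule application]
K: F is on, so M fires (G3). G4: F and M on → K on. [2 rule applications]
M needs fewer.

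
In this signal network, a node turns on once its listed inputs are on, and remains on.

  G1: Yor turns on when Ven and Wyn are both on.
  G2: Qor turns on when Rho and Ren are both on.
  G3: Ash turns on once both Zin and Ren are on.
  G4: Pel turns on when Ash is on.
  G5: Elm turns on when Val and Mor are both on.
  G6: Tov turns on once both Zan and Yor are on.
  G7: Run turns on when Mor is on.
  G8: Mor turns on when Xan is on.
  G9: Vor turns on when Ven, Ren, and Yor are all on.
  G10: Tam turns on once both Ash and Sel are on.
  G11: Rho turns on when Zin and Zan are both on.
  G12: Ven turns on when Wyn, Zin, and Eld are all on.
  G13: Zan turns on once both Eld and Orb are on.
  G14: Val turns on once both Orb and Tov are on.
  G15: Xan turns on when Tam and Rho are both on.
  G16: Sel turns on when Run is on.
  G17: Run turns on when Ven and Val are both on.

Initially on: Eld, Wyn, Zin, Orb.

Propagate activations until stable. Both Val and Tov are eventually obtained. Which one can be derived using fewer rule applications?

Tov: G12: Wyn, Zin, and Eld on → Ven on. Eld and Orb are on, so Zan turns on (G13). G1: Ven and Wyn on → Yor on. Zan and Yor are on, so Tov turns on (G6). [4 rule applications]
Val: Wyn, Zin, and Eld are on, so Ven turns on (G12). G13: Eld and Orb on → Zan on. Ven and Wyn are on, so Yor turns on (G1). Zan and Yor are on, so Tov turns on (G6). Orb and Tov are on, so Val turns on (G14). [5 rule applications]
Tov needs fewer.

Tov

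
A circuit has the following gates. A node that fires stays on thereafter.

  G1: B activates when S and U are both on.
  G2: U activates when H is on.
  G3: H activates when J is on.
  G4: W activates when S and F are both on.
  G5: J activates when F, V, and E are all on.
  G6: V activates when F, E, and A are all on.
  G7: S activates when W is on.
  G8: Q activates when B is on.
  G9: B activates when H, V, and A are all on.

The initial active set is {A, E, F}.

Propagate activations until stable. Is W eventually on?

W would need S and F (G4), but S never turns on.

No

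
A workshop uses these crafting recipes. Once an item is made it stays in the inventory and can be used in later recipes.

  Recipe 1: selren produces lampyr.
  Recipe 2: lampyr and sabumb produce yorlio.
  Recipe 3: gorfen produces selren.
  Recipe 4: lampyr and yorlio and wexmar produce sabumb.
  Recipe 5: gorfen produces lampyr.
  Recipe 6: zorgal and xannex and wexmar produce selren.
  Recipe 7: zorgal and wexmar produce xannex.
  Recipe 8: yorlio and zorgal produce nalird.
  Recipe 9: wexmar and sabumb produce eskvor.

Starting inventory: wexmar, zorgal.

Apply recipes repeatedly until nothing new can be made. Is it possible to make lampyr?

Yes

Using Recipe 7, zorgal and wexmar make xannex.
Using Recipe 6, zorgal, xannex, and wexmar make selren.
Using Recipe 1, selren makes lampyr.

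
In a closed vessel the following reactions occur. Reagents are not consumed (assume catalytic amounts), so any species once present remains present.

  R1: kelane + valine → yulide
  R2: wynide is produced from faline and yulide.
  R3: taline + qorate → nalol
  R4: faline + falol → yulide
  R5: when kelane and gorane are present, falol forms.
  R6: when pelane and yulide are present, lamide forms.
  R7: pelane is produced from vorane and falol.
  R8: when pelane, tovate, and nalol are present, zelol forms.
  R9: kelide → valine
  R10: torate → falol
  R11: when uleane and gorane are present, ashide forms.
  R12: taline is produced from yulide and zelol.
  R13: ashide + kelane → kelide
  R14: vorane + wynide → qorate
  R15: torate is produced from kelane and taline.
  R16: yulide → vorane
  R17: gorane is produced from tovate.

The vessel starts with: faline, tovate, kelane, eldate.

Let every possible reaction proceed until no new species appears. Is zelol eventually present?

zelol would need pelane, tovate, and nalol (R8), but nalol never forms.

No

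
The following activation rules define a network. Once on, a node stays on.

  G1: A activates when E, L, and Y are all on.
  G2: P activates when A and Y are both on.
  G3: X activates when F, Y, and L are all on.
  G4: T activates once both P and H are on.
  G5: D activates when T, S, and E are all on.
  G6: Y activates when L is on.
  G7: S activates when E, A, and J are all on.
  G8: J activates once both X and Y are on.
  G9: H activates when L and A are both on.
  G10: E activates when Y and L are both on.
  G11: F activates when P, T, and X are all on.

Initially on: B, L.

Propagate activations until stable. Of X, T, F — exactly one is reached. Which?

G6: L on → Y on.
G10: Y and L on → E on.
G1: E, L, and Y on → A on.
G2: A and Y on → P on.
G9: L and A on → H on.
G4: P and H on → T on.
X would need F, Y, and L (G3), but F never turns on. F would need P, T, and X (G11), but X never turns on.

T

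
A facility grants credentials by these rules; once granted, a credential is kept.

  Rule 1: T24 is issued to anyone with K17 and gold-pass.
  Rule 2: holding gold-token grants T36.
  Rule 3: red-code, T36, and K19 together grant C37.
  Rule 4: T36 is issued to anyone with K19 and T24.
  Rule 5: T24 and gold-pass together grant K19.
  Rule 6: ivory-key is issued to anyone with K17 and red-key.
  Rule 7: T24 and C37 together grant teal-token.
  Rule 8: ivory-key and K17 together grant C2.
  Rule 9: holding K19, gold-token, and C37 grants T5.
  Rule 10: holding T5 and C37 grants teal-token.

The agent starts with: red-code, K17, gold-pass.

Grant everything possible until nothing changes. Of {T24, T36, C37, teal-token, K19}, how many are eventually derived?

5

Holding K17 and gold-pass grants T24 (Rule 1).
Holding T24 and gold-pass grants K19 (Rule 5).
Holding K19 and T24 grants T36 (Rule 4).
Holding red-code, T36, and K19 grants C37 (Rule 3).
Holding T24 and C37 grants teal-token (Rule 7).
T24: reached.
T36: reached.
C37: reached.
teal-token: reached.
K19: reached.
All 5 are reached.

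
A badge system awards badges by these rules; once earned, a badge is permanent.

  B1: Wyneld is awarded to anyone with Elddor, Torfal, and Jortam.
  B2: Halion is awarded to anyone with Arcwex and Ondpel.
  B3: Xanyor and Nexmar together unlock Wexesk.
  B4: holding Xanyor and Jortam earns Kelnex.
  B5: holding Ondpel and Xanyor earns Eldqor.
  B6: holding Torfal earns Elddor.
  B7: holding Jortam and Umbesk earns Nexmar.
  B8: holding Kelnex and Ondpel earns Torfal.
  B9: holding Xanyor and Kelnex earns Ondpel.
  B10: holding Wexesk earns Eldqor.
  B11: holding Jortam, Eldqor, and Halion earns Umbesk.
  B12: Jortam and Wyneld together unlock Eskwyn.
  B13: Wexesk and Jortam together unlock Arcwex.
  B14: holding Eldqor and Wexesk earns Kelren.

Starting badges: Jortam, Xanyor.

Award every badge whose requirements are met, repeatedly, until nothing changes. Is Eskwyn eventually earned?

With Xanyor and Jortam, Kelnex is earned (B4).
With Xanyor and Kelnex, Ondpel is earned (B9).
With Kelnex and Ondpel, Torfal is earned (B8).
With Torfal, Elddor is earned (B6).
With Elddor, Torfal, and Jortam, Wyneld is earned (B1).
With Jortam and Wyneld, Eskwyn is earned (B12).

Yes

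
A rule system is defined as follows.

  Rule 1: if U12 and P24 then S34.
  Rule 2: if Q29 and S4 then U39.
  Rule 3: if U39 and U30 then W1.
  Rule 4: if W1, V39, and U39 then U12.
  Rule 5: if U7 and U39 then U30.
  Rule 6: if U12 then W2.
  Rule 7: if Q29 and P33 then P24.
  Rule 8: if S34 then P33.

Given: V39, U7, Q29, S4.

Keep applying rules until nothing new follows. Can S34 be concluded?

No

S34 would need U12 and P24 (Rule 1), but P24 is never established.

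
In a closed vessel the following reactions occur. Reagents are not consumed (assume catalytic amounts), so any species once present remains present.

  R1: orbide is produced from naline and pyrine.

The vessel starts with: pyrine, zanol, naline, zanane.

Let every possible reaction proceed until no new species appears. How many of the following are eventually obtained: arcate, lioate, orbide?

naline and pyrine present → orbide forms (R1).
No rule produces arcate, and it is not given.
No rule produces lioate, and it is not given.
orbide: reached.
Reached: orbide — 1 of the 3.

1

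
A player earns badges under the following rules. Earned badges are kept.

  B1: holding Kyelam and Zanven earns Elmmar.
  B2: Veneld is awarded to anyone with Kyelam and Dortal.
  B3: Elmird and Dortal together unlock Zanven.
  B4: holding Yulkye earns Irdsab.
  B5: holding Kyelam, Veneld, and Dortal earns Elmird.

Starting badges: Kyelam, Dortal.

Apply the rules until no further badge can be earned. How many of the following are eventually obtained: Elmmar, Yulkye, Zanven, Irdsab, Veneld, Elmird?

4

With Kyelam and Dortal, Veneld is earned (B2).
With Kyelam, Veneld, and Dortal, Elmird is earned (B5).
With Elmird and Dortal, Zanven is earned (B3).
With Kyelam and Zanven, Elmmar is earned (B1).
Elmmar: reached.
No rule produces Yulkye, and it is not given.
Zanven: reached.
Irdsab would need Yulkye (B4), but Yulkye is never earned.
Veneld: reached.
Elmird: reached.
Reached: Elmmar, Zanven, Veneld, and Elmird — 4 of the 6.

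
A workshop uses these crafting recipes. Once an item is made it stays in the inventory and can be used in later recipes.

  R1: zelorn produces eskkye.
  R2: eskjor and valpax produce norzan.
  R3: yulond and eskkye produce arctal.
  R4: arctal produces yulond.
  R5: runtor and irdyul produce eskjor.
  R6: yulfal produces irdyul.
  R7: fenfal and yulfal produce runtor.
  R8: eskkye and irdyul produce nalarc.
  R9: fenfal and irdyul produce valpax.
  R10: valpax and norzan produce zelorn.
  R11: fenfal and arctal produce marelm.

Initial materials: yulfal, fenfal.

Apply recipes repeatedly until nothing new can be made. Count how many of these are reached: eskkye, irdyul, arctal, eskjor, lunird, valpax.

fenfal and yulfal → runtor (R7).
Using R6, yulfal makes irdyul.
Using R5, runtor and irdyul make eskjor.
fenfal and irdyul → valpax (R9).
Using R2, eskjor and valpax make norzan.
valpax and norzan → zelorn (R10).
zelorn → eskkye (R1).
eskkye: reached.
irdyul: reached.
arctal would need yulond and eskkye (R3), but yulond is never obtained.
eskjor: reached.
No rule produces lunird, and it is not given.
valpax: reached.
Reached: eskkye, irdyul, eskjor, and valpax — 4 of the 6.

4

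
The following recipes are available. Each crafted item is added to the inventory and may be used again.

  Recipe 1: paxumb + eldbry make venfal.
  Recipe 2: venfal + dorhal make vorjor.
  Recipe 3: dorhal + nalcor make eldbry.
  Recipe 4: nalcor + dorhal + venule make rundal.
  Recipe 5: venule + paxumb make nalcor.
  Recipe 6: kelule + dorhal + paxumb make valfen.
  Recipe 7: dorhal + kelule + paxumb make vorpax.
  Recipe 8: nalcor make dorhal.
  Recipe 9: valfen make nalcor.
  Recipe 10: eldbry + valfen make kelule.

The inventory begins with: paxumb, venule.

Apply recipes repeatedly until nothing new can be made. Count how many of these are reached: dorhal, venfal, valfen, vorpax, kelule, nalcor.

venule + paxumb → nalcor (Recipe 5).
nalcor → dorhal (Recipe 8).
Using Recipe 3, dorhal and nalcor make eldbry.
Using Recipe 1, paxumb and eldbry make venfal.
dorhal: reached.
venfal: reached.
valfen would need kelule, dorhal, and paxumb (Recipe 6), but kelule is never obtained.
vorpax would need dorhal, kelule, and paxumb (Recipe 7), but kelule is never obtained.
kelule would need eldbry and valfen (Recipe 10), but valfen is never obtained.
nalcor: reached.
Reached: dorhal, venfal, and nalcor — 3 of the 6.

3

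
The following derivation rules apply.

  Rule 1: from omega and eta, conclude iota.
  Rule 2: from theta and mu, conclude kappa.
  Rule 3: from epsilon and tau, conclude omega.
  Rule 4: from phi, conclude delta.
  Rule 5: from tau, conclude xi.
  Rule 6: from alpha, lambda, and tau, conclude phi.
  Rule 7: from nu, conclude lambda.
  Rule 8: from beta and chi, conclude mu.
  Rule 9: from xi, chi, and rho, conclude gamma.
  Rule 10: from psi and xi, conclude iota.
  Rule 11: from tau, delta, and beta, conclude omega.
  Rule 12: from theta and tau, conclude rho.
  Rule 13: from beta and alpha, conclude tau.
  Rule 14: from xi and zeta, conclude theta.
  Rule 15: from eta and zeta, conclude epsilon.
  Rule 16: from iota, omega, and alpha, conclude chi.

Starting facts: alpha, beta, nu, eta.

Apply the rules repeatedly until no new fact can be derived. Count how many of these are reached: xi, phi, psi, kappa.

beta and alpha hold, so tau follows (Rule 13).
nu holds, so lambda follows (Rule 7).
alpha, lambda, and tau hold, so phi follows (Rule 6).
From tau, Rule 5 gives xi.
xi: reached.
phi: reached.
No rule produces psi, and it is not given.
kappa would need theta and mu (Rule 2), but theta is never established.
Reached: xi and phi — 2 of the 4.

2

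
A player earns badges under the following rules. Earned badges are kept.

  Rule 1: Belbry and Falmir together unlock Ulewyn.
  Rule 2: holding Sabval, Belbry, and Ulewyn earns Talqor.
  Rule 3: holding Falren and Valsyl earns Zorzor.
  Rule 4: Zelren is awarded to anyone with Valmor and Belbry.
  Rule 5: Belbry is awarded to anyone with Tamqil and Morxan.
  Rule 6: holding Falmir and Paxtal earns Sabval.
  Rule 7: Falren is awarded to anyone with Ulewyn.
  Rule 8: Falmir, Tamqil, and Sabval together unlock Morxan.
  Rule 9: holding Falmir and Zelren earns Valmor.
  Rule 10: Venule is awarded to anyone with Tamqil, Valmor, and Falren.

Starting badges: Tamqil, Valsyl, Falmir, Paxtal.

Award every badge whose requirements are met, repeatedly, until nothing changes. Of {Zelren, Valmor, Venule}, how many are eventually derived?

Zelren would need Valmor and Belbry (Rule 4), but Valmor is never earned.
Valmor would need Falmir and Zelren (Rule 9), but Zelren is never earned.
Venule would need Tamqil, Valmor, and Falren (Rule 10), but Valmor is never earned.
None of the 3 are reached.

0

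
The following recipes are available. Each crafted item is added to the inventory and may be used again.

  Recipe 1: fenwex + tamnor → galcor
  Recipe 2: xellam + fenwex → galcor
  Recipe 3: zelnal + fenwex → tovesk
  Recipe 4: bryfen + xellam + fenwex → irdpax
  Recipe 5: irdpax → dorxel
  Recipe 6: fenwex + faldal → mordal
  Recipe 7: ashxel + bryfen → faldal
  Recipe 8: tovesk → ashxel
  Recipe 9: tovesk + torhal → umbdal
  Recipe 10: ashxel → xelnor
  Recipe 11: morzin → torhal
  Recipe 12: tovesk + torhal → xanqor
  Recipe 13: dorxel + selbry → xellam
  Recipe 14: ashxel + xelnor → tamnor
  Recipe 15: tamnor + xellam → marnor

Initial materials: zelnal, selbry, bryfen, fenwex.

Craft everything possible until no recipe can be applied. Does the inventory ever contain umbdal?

umbdal would need tovesk and torhal (Recipe 9), but torhal is never obtained.

No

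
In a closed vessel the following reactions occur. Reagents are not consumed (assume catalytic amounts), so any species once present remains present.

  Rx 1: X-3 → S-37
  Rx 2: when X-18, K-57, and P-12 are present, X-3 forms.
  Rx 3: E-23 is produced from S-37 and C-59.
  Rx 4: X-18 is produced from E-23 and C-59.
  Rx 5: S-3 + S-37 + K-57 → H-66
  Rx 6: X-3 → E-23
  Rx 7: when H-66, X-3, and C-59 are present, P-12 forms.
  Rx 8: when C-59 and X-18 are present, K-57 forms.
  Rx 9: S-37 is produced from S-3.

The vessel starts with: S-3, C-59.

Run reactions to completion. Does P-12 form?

No

P-12 would need H-66, X-3, and C-59 (Rx 7), but X-3 never forms.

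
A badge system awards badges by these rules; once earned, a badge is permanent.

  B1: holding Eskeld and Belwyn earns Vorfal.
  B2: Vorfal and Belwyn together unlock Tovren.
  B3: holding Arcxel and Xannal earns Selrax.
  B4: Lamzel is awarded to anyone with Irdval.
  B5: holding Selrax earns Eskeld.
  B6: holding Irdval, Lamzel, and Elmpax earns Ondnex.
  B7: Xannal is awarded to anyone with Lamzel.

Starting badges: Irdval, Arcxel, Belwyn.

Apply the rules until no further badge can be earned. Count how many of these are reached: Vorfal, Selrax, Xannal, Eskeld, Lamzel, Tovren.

6

With Irdval, Lamzel is earned (B4).
With Lamzel, Xannal is earned (B7).
With Arcxel and Xannal, Selrax is earned (B3).
With Selrax, Eskeld is earned (B5).
With Eskeld and Belwyn, Vorfal is earned (B1).
With Vorfal and Belwyn, Tovren is earned (B2).
Vorfal: reached.
Selrax: reached.
Xannal: reached.
Eskeld: reached.
Lamzel: reached.
Tovren: reached.
All 6 are reached.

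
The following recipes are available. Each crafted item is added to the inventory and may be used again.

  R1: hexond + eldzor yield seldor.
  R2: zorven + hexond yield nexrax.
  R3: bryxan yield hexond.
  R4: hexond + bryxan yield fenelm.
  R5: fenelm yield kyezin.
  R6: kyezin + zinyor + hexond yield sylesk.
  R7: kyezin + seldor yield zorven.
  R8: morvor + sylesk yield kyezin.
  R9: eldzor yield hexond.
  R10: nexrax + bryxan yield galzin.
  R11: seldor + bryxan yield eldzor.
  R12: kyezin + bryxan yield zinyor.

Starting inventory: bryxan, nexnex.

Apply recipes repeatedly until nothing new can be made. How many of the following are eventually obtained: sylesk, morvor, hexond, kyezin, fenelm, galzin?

Using R3, bryxan makes hexond.
hexond + bryxan → fenelm (R4).
Using R5, fenelm makes kyezin.
kyezin + bryxan → zinyor (R12).
Using R6, kyezin, zinyor, and hexond make sylesk.
sylesk: reached.
No rule produces morvor, and it is not given.
hexond: reached.
kyezin: reached.
fenelm: reached.
galzin would need nexrax and bryxan (R10), but nexrax is never obtained.
Reached: sylesk, hexond, kyezin, and fenelm — 4 of the 6.

4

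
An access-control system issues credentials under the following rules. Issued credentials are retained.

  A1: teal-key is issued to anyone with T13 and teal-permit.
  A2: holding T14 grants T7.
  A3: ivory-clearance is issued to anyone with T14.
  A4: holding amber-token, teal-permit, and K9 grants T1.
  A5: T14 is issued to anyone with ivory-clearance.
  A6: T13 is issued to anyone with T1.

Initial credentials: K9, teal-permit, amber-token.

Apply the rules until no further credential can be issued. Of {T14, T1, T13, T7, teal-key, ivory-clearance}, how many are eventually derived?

3

Holding amber-token, teal-permit, and K9 grants T1 (A4).
Holding T1 grants T13 (A6).
Holding T13 and teal-permit grants teal-key (A1).
T14 would need ivory-clearance (A5), but ivory-clearance is never granted.
T1: reached.
T13: reached.
T7 would need T14 (A2), but T14 is never granted.
teal-key: reached.
ivory-clearance would need T14 (A3), but T14 is never granted.
Reached: T1, T13, and teal-key — 3 of the 6.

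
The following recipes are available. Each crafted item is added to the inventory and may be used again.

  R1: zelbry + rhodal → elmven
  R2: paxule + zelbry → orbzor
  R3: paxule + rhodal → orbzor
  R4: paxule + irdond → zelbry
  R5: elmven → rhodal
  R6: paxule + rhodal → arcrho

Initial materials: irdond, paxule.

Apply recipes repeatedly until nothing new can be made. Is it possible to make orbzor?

Using R4, paxule and irdond make zelbry.
Using R2, paxule and zelbry make orbzor.

Yes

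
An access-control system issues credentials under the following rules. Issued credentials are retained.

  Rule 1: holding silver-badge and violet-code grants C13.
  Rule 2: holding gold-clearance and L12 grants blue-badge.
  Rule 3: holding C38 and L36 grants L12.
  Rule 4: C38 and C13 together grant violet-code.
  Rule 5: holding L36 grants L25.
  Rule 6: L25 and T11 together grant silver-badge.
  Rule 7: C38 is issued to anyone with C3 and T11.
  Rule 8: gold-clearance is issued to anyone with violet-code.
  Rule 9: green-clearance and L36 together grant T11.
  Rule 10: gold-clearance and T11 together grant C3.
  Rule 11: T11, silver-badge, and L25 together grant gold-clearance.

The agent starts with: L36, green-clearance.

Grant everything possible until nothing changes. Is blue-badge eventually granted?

Yes

Holding L36 grants L25 (Rule 5).
Holding green-clearance and L36 grants T11 (Rule 9).
Holding L25 and T11 grants silver-badge (Rule 6).
Holding T11, silver-badge, and L25 grants gold-clearance (Rule 11).
Holding gold-clearance and T11 grants C3 (Rule 10).
Holding C3 and T11 grants C38 (Rule 7).
Holding C38 and L36 grants L12 (Rule 3).
Holding gold-clearance and L12 grants blue-badge (Rule 2).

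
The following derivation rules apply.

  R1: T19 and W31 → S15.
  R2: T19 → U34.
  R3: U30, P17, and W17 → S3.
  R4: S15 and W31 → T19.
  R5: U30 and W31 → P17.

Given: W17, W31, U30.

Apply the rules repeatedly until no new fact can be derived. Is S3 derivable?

From U30 and W31, R5 gives P17.
From U30, P17, and W17, R3 gives S3.

Yes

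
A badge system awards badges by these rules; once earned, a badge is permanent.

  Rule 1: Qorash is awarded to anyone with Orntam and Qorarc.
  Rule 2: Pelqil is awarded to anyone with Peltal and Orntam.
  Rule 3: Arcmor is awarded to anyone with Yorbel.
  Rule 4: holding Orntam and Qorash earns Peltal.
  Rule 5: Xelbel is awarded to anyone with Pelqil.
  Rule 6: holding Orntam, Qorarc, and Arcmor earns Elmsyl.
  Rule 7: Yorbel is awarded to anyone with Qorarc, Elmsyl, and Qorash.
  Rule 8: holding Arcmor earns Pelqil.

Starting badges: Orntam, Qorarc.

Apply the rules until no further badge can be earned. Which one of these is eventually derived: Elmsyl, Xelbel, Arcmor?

Xelbel

With Orntam and Qorarc, Qorash is earned (Rule 1).
With Orntam and Qorash, Peltal is earned (Rule 4).
With Peltal and Orntam, Pelqil is earned (Rule 2).
With Pelqil, Xelbel is earned (Rule 5).
Arcmor would need Yorbel (Rule 3), but Yorbel is never earned. Elmsyl would need Orntam, Qorarc, and Arcmor (Rule 6), but Arcmor is never earned.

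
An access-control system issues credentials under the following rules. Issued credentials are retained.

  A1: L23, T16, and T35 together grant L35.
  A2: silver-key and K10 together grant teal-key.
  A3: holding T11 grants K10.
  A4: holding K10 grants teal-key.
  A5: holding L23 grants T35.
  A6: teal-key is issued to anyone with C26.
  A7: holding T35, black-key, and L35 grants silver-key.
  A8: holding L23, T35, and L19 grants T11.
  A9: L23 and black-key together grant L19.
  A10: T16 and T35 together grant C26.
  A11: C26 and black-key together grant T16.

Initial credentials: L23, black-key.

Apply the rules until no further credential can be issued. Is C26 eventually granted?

C26 would need T16 and T35 (A10), but T16 is never granted.

No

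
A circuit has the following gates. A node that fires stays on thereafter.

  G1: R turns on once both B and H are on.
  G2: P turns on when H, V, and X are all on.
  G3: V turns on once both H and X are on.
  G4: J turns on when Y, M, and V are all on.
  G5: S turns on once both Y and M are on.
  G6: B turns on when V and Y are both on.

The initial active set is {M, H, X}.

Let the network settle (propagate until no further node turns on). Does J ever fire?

No

J would need Y, M, and V (G4), but Y never turns on.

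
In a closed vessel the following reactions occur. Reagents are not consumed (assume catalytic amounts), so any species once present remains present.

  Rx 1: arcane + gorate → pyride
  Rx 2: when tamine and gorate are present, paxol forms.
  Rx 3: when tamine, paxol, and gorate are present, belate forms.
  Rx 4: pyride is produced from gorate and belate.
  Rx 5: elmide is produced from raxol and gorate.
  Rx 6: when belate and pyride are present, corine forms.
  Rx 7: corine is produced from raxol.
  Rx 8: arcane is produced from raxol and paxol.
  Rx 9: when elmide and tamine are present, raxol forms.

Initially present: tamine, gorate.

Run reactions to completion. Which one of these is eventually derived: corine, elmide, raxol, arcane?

corine

tamine and gorate present → paxol forms (Rx 2).
tamine, paxol, and gorate present → belate forms (Rx 3).
gorate and belate present → pyride forms (Rx 4).
belate and pyride present → corine forms (Rx 6).
raxol would need elmide and tamine (Rx 9), but elmide never forms. arcane would need raxol and paxol (Rx 8), but raxol never forms. elmide would need raxol and gorate (Rx 5), but raxol never forms.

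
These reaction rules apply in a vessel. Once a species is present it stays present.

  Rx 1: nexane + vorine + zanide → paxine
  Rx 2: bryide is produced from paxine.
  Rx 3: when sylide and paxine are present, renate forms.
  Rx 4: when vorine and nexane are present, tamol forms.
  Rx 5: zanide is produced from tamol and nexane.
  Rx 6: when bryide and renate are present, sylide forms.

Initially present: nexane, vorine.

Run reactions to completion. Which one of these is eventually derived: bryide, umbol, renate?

vorine and nexane present → tamol forms (Rx 4).
tamol and nexane present → zanide forms (Rx 5).
nexane, vorine, and zanide present → paxine forms (Rx 1).
paxine present → bryide forms (Rx 2).
renate would need sylide and paxine (Rx 3), but sylide never forms. No rule produces umbol, and it is not given.

bryide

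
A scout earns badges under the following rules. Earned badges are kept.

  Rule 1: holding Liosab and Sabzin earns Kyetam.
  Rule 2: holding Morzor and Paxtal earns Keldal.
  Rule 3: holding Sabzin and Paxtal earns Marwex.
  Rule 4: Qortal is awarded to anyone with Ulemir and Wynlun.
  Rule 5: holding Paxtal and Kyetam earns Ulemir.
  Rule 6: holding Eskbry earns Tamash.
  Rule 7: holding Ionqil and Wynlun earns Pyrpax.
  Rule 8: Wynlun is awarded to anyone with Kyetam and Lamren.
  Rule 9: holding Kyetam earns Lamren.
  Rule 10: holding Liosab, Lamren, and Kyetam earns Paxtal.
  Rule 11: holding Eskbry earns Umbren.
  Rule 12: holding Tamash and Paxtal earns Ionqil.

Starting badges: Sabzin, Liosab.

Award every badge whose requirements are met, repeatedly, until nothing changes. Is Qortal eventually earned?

With Liosab and Sabzin, Kyetam is earned (Rule 1).
With Kyetam, Lamren is earned (Rule 9).
With Kyetam and Lamren, Wynlun is earned (Rule 8).
With Liosab, Lamren, and Kyetam, Paxtal is earned (Rule 10).
With Paxtal and Kyetam, Ulemir is earned (Rule 5).
With Ulemir and Wynlun, Qortal is earned (Rule 4).

Yes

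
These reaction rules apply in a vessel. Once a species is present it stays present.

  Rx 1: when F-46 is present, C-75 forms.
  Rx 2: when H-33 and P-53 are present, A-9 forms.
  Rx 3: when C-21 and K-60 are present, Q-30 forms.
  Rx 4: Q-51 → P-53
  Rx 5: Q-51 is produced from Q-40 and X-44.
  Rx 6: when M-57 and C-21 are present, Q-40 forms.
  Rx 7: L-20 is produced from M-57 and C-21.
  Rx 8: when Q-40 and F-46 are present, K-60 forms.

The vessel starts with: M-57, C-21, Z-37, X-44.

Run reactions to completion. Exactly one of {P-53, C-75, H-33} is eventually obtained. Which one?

P-53

M-57 and C-21 present → Q-40 forms (Rx 6).
Q-40 and X-44 present → Q-51 forms (Rx 5).
Q-51 present → P-53 forms (Rx 4).
C-75 would need F-46 (Rx 1), but F-46 never forms. No rule produces H-33, and it is not given.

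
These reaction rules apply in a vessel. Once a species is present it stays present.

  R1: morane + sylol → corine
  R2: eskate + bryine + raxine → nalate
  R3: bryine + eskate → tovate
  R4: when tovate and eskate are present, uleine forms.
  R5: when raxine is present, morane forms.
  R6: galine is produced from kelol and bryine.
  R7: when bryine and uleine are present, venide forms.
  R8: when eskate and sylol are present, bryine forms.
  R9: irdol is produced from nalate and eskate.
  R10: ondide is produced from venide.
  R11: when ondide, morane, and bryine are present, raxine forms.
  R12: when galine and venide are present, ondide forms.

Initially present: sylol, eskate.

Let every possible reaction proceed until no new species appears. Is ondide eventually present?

eskate and sylol present → bryine forms (R8).
bryine and eskate present → tovate forms (R3).
tovate and eskate present → uleine forms (R4).
bryine and uleine present → venide forms (R7).
venide present → ondide forms (R10).

Yes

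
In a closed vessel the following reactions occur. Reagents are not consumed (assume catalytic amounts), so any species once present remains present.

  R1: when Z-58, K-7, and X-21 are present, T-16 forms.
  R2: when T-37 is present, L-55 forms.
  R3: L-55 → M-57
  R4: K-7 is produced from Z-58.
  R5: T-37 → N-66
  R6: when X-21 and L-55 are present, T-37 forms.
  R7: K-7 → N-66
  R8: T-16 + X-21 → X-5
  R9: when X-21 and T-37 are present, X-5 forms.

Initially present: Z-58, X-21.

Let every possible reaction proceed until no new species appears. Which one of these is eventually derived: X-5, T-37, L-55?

Z-58 present → K-7 forms (R4).
Z-58, K-7, and X-21 present → T-16 forms (R1).
T-16 and X-21 present → X-5 forms (R8).
T-37 would need X-21 and L-55 (R6), but L-55 never forms. L-55 would need T-37 (R2), but T-37 never forms.

X-5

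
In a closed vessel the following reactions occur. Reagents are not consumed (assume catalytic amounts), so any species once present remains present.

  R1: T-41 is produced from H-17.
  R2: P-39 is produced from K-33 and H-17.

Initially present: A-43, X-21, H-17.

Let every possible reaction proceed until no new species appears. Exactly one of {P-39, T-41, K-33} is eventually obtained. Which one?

H-17 present → T-41 forms (R1).
P-39 would need K-33 and H-17 (R2), but K-33 never forms. No rule produces K-33, and it is not given.

T-41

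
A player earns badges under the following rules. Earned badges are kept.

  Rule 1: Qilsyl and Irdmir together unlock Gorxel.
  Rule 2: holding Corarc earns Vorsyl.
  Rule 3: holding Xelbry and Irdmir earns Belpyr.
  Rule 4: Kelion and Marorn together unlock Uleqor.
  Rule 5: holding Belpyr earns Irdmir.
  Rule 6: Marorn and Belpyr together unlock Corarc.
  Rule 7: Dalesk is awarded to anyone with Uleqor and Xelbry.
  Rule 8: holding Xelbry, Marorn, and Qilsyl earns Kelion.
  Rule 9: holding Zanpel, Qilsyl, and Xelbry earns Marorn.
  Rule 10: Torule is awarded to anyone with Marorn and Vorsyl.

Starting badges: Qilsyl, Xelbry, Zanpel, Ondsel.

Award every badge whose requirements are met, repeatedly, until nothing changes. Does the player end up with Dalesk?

Yes

With Zanpel, Qilsyl, and Xelbry, Marorn is earned (Rule 9).
With Xelbry, Marorn, and Qilsyl, Kelion is earned (Rule 8).
With Kelion and Marorn, Uleqor is earned (Rule 4).
With Uleqor and Xelbry, Dalesk is earned (Rule 7).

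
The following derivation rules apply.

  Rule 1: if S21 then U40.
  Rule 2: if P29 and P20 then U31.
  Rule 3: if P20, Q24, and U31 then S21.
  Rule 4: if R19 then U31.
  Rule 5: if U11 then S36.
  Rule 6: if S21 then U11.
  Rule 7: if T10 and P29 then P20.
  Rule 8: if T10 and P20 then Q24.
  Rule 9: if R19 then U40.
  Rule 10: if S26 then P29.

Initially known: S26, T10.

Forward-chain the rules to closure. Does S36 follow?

From S26, Rule 10 gives P29.
From T10 and P29, Rule 7 gives P20.
From T10 and P20, Rule 8 gives Q24.
P29 and P20 hold, so U31 follows (Rule 2).
From P20, Q24, and U31, Rule 3 gives S21.
S21 holds, so U11 follows (Rule 6).
U11 holds, so S36 follows (Rule 5).

Yes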